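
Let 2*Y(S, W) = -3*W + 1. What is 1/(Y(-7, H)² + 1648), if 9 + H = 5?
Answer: 4/6761 ≈ 0.00059163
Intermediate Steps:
H = -4 (H = -9 + 5 = -4)
Y(S, W) = ½ - 3*W/2 (Y(S, W) = (-3*W + 1)/2 = (1 - 3*W)/2 = ½ - 3*W/2)
1/(Y(-7, H)² + 1648) = 1/((½ - 3/2*(-4))² + 1648) = 1/((½ + 6)² + 1648) = 1/((13/2)² + 1648) = 1/(169/4 + 1648) = 1/(6761/4) = 4/6761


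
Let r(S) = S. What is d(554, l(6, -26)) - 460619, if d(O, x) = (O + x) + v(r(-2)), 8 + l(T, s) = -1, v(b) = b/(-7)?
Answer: -3220516/7 ≈ -4.6007e+5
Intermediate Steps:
v(b) = -b/7 (v(b) = b*(-⅐) = -b/7)
l(T, s) = -9 (l(T, s) = -8 - 1 = -9)
d(O, x) = 2/7 + O + x (d(O, x) = (O + x) - ⅐*(-2) = (O + x) + 2/7 = 2/7 + O + x)
d(554, l(6, -26)) - 460619 = (2/7 + 554 - 9) - 460619 = 3817/7 - 460619 = -3220516/7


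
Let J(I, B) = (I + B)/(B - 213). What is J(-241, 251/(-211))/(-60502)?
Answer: -25551/1367163694 ≈ -1.8689e-5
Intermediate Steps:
J(I, B) = (B + I)/(-213 + B)
J(-241, 251/(-211))/(-60502) = ((251/(-211) - 241)/(-213 + 251/(-211)))/(-60502) = ((251*(-1/211) - 241)/(-213 + 251*(-1/211)))*(-1/60502) = ((-251/211 - 241)/(-213 - 251/211))*(-1/60502) = (-51102/211/(-45194/211))*(-1/60502) = -211/45194*(-51102/211)*(-1/60502) = (25551/22597)*(-1/60502) = -25551/1367163694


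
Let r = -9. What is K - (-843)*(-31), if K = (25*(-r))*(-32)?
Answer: -33333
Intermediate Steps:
K = -7200 (K = (25*(-1*(-9)))*(-32) = (25*9)*(-32) = 225*(-32) = -7200)
K - (-843)*(-31) = -7200 - (-843)*(-31) = -7200 - 1*26133 = -7200 - 26133 = -33333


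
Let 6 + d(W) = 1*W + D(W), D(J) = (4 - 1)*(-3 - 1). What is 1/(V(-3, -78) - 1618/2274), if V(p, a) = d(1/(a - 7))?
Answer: -96645/1809512 ≈ -0.053409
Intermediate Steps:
D(J) = -12 (D(J) = 3*(-4) = -12)
d(W) = -18 + W (d(W) = -6 + (1*W - 12) = -6 + (W - 12) = -6 + (-12 + W) = -18 + W)
V(p, a) = -18 + 1/(-7 + a) (V(p, a) = -18 + 1/(a - 7) = -18 + 1/(-7 + a))
1/(V(-3, -78) - 1618/2274) = 1/((127 - 18*(-78))/(-7 - 78) - 1618/2274) = 1/((127 + 1404)/(-85) - 1618*1/2274) = 1/(-1/85*1531 - 809/1137) = 1/(-1531/85 - 809/1137) = 1/(-1809512/96645) = -96645/1809512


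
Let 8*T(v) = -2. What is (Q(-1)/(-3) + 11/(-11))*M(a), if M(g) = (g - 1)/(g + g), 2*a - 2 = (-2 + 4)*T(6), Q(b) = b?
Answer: ⅑ ≈ 0.11111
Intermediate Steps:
T(v) = -¼ (T(v) = (⅛)*(-2) = -¼)
a = ¾ (a = 1 + ((-2 + 4)*(-¼))/2 = 1 + (2*(-¼))/2 = 1 + (½)*(-½) = 1 - ¼ = ¾ ≈ 0.75000)
M(g) = (-1 + g)/(2*g) (M(g) = (-1 + g)/((2*g)) = (-1 + g)*(1/(2*g)) = (-1 + g)/(2*g))
(Q(-1)/(-3) + 11/(-11))*M(a) = (-1/(-3) + 11/(-11))*((-1 + ¾)/(2*(¾))) = (-1*(-⅓) + 11*(-1/11))*((½)*(4/3)*(-¼)) = (⅓ - 1)*(-⅙) = -⅔*(-⅙) = ⅑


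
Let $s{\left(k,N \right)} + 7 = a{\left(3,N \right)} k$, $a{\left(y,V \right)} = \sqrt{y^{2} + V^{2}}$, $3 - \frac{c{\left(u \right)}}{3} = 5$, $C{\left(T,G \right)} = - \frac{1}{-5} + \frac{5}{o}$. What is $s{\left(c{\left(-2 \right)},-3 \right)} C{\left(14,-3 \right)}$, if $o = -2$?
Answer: $\frac{161}{10} + \frac{207 \sqrt{2}}{5} \approx 74.648$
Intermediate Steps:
$C{\left(T,G \right)} = - \frac{23}{10}$ ($C{\left(T,G \right)} = - \frac{1}{-5} + \frac{5}{-2} = \left(-1\right) \left(- \frac{1}{5}\right) + 5 \left(- \frac{1}{2}\right) = \frac{1}{5} - \frac{5}{2} = - \frac{23}{10}$)
$c{\left(u \right)} = -6$ ($c{\left(u \right)} = 9 - 15 = -6$)
$a{\left(y,V \right)} = \sqrt{V^{2} + y^{2}}$
$s{\left(k,N \right)} = -7 + k \sqrt{9 + N^{2}}$ ($s{\left(k,N \right)} = -7 + \sqrt{N^{2} + 3^{2}} k = -7 + \sqrt{N^{2} + 9} k = -7 + \sqrt{9 + N^{2}} k = -7 + k \sqrt{9 + N^{2}}$)
$s{\left(c{\left(-2 \right)},-3 \right)} C{\left(14,-3 \right)} = \left(-7 - 6 \sqrt{9 + \left(-3\right)^{2}}\right) \left(- \frac{23}{10}\right) = \left(-7 - 6 \sqrt{9 + 9}\right) \left(- \frac{23}{10}\right) = \left(-7 - 6 \sqrt{18}\right) \left(- \frac{23}{10}\right) = \left(-7 - 6 \cdot 3 \sqrt{2}\right) \left(- \frac{23}{10}\right) = \left(-7 - 18 \sqrt{2}\right) \left(- \frac{23}{10}\right) = \frac{161}{10} + \frac{207 \sqrt{2}}{5}$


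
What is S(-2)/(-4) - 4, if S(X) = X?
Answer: -7/2 ≈ -3.5000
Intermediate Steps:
S(-2)/(-4) - 4 = -2/(-4) - 4 = -2*(-¼) - 4 = ½ - 4 = -7/2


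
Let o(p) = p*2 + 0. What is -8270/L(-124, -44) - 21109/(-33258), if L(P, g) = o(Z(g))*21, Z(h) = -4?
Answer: 23215831/465612 ≈ 49.861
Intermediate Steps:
o(p) = 2*p (o(p) = 2*p + 0 = 2*p)
L(P, g) = -168 (L(P, g) = (2*(-4))*21 = -8*21 = -168)
-8270/L(-124, -44) - 21109/(-33258) = -8270/(-168) - 21109/(-33258) = -8270*(-1/168) - 21109*(-1/33258) = 4135/84 + 21109/33258 = 23215831/465612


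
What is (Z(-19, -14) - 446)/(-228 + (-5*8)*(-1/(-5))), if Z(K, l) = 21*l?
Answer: 185/59 ≈ 3.1356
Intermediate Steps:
(Z(-19, -14) - 446)/(-228 + (-5*8)*(-1/(-5))) = (21*(-14) - 446)/(-228 + (-5*8)*(-1/(-5))) = (-294 - 446)/(-228 - (-40)*(-1)/5) = -740/(-228 - 40*⅕) = -740/(-228 - 8) = -740/(-236) = -740*(-1/236) = 185/59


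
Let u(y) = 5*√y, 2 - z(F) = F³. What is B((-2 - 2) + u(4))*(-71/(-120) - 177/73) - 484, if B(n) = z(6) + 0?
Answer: -401821/4380 ≈ -91.740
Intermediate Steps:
z(F) = 2 - F³
B(n) = -214 (B(n) = (2 - 1*6³) + 0 = (2 - 1*216) + 0 = (2 - 216) + 0 = -214 + 0 = -214)
B((-2 - 2) + u(4))*(-71/(-120) - 177/73) - 484 = -214*(-71/(-120) - 177/73) - 484 = -214*(-71*(-1/120) - 177*1/73) - 484 = -214*(71/120 - 177/73) - 484 = -214*(-16057/8760) - 484 = 1718099/4380 - 484 = -401821/4380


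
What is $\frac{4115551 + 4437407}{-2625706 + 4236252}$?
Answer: $\frac{4276479}{805273} \approx 5.3106$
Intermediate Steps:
$\frac{4115551 + 4437407}{-2625706 + 4236252} = \frac{8552958}{1610546} = 8552958 \cdot \frac{1}{1610546} = \frac{4276479}{805273}$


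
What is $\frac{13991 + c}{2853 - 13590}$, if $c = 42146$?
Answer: $- \frac{56137}{10737} \approx -5.2284$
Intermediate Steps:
$\frac{13991 + c}{2853 - 13590} = \frac{13991 + 42146}{2853 - 13590} = \frac{56137}{-10737} = 56137 \left(- \frac{1}{10737}\right) = - \frac{56137}{10737}$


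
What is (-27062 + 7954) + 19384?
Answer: 276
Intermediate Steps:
(-27062 + 7954) + 19384 = -19108 + 19384 = 276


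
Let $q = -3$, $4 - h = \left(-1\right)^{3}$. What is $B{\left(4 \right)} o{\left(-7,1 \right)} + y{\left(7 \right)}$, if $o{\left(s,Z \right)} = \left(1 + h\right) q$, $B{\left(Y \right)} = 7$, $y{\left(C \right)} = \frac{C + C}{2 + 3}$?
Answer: $- \frac{616}{5} \approx -123.2$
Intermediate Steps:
$y{\left(C \right)} = \frac{2 C}{5}$
$h = 5$ ($h = 4 - \left(-1\right)^{3} = 4 - -1 = 4 + 1 = 5$)
$o{\left(s,Z \right)} = -18$ ($o{\left(s,Z \right)} = \left(1 + 5\right) \left(-3\right) = 6 \left(-3\right) = -18$)
$B{\left(4 \right)} o{\left(-7,1 \right)} + y{\left(7 \right)} = 7 \left(-18\right) + \frac{2}{5} \cdot 7 = -126 + \frac{14}{5} = - \frac{616}{5}$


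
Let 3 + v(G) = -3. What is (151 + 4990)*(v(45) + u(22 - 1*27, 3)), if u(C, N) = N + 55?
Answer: 267332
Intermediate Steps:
v(G) = -6 (v(G) = -3 - 3 = -6)
u(C, N) = 55 + N
(151 + 4990)*(v(45) + u(22 - 1*27, 3)) = (151 + 4990)*(-6 + (55 + 3)) = 5141*(-6 + 58) = 5141*52 = 267332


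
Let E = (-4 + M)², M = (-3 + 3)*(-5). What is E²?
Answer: 256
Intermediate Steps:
M = 0 (M = 0*(-5) = 0)
E = 16 (E = (-4 + 0)² = (-4)² = 16)
E² = 16² = 256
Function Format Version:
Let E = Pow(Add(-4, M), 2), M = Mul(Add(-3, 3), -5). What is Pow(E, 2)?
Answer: 256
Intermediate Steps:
M = 0 (M = Mul(0, -5) = 0)
E = 16 (E = Pow(Add(-4, 0), 2) = Pow(-4, 2) = 16)
Pow(E, 2) = Pow(16, 2) = 256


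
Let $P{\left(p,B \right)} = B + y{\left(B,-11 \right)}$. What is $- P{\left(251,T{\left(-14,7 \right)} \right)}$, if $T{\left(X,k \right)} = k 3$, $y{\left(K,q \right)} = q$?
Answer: $-10$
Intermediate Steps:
$T{\left(X,k \right)} = 3 k$
$P{\left(p,B \right)} = -11 + B$ ($P{\left(p,B \right)} = B - 11 = -11 + B$)
$- P{\left(251,T{\left(-14,7 \right)} \right)} = - (-11 + 3 \cdot 7) = - (-11 + 21) = \left(-1\right) 10 = -10$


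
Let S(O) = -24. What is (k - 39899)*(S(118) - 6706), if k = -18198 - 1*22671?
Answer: 543568640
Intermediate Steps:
k = -40869 (k = -18198 - 22671 = -40869)
(k - 39899)*(S(118) - 6706) = (-40869 - 39899)*(-24 - 6706) = -80768*(-6730) = 543568640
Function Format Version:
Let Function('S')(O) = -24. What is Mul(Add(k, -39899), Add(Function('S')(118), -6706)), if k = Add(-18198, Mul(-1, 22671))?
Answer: 543568640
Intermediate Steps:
k = -40869 (k = Add(-18198, -22671) = -40869)
Mul(Add(k, -39899), Add(Function('S')(118), -6706)) = Mul(Add(-40869, -39899), Add(-24, -6706)) = Mul(-80768, -6730) = 543568640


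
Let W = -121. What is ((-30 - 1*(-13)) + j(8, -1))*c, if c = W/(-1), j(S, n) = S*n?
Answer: -3025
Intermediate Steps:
c = 121 (c = -121/(-1) = -121*(-1) = 121)
((-30 - 1*(-13)) + j(8, -1))*c = ((-30 - 1*(-13)) + 8*(-1))*121 = ((-30 + 13) - 8)*121 = (-17 - 8)*121 = -25*121 = -3025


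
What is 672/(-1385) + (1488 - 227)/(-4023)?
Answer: -4449941/5571855 ≈ -0.79865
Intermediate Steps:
672/(-1385) + (1488 - 227)/(-4023) = 672*(-1/1385) + 1261*(-1/4023) = -672/1385 - 1261/4023 = -4449941/5571855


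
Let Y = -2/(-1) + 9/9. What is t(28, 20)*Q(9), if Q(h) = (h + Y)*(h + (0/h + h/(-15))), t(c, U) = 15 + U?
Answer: 3528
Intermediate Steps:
Y = 3 (Y = -2*(-1) + 9*(1/9) = 2 + 1 = 3)
Q(h) = 14*h*(3 + h)/15 (Q(h) = (h + 3)*(h + (0/h + h/(-15))) = (3 + h)*(h + (0 + h*(-1/15))) = (3 + h)*(h + (0 - h/15)) = (3 + h)*(h - h/15) = (3 + h)*(14*h/15) = 14*h*(3 + h)/15)
t(28, 20)*Q(9) = (15 + 20)*((14/15)*9*(3 + 9)) = 35*((14/15)*9*12) = 35*(504/5) = 3528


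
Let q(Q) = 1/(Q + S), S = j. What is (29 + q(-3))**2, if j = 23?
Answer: 337561/400 ≈ 843.90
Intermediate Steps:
S = 23
q(Q) = 1/(23 + Q) (q(Q) = 1/(Q + 23) = 1/(23 + Q))
(29 + q(-3))**2 = (29 + 1/(23 - 3))**2 = (29 + 1/20)**2 = (581/20)**2 = 337561/400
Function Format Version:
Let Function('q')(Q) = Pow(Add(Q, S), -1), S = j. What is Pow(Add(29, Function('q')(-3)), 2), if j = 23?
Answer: Rational(337561, 400) ≈ 843.90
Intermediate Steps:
S = 23
Function('q')(Q) = Pow(Add(23, Q), -1) (Function('q')(Q) = Pow(Add(Q, 23), -1) = Pow(Add(23, Q), -1))
Pow(Add(29, Function('q')(-3)), 2) = Pow(Add(29, Pow(Add(23, -3), -1)), 2) = Pow(Add(29, Pow(20, -1)), 2) = Pow(Add(29, Rational(1, 20)), 2) = Pow(Rational(581, 20), 2) = Rational(337561, 400)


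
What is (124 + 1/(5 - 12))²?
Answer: 751689/49 ≈ 15341.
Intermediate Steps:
(124 + 1/(5 - 12))² = (124 + 1/(-7))² = (124 - ⅐)² = (867/7)² = 751689/49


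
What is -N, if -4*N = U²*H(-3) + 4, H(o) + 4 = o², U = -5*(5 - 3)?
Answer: 126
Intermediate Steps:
U = -10 (U = -5*2 = -10)
H(o) = -4 + o²
N = -126 (N = -((-10)²*(-4 + (-3)²) + 4)/4 = -(100*(-4 + 9) + 4)/4 = -(100*5 + 4)/4 = -(500 + 4)/4 = -¼*504 = -126)
-N = -1*(-126) = 126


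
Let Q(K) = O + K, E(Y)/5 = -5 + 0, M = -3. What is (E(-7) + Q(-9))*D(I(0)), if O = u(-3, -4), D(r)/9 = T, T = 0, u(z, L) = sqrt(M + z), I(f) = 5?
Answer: 0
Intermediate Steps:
u(z, L) = sqrt(-3 + z)
D(r) = 0 (D(r) = 9*0 = 0)
O = I*sqrt(6) (O = sqrt(-3 - 3) = sqrt(-6) = I*sqrt(6) ≈ 2.4495*I)
E(Y) = -25 (E(Y) = 5*(-5 + 0) = 5*(-5) = -25)
Q(K) = K + I*sqrt(6) (Q(K) = I*sqrt(6) + K = K + I*sqrt(6))
(E(-7) + Q(-9))*D(I(0)) = (-25 + (-9 + I*sqrt(6)))*0 = (-34 + I*sqrt(6))*0 = 0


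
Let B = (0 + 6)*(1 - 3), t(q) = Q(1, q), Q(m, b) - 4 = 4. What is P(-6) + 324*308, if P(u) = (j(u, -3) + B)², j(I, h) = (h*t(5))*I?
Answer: 117216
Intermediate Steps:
Q(m, b) = 8 (Q(m, b) = 4 + 4 = 8)
t(q) = 8
j(I, h) = 8*I*h (j(I, h) = (h*8)*I = (8*h)*I = 8*I*h)
B = -12 (B = 6*(-2) = -12)
P(u) = (-12 - 24*u)² (P(u) = (8*u*(-3) - 12)² = (-24*u - 12)² = (-12 - 24*u)²)
P(-6) + 324*308 = 144*(1 + 2*(-6))² + 324*308 = 144*(1 - 12)² + 99792 = 144*(-11)² + 99792 = 144*121 + 99792 = 17424 + 99792 = 117216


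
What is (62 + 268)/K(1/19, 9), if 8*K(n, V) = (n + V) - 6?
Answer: 25080/29 ≈ 864.83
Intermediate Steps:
K(n, V) = -¾ + V/8 + n/8 (K(n, V) = ((n + V) - 6)/8 = ((V + n) - 6)/8 = (-6 + V + n)/8 = -¾ + V/8 + n/8)
(62 + 268)/K(1/19, 9) = (62 + 268)/(-¾ + (⅛)*9 + (⅛)/19) = 330/(-¾ + 9/8 + (⅛)*(1/19)) = 330/(-¾ + 9/8 + 1/152) = 330/(29/76) = 330*(76/29) = 25080/29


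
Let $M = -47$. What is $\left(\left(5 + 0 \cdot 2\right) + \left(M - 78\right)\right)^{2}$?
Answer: $14400$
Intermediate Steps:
$\left(\left(5 + 0 \cdot 2\right) + \left(M - 78\right)\right)^{2} = \left(\left(5 + 0 \cdot 2\right) - 125\right)^{2} = \left(\left(5 + 0\right) - 125\right)^{2} = \left(5 - 125\right)^{2} = \left(-120\right)^{2} = 14400$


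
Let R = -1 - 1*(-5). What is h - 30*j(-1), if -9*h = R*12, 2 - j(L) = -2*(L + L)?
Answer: 164/3 ≈ 54.667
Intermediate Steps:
j(L) = 2 + 4*L (j(L) = 2 - (-2)*(L + L) = 2 - (-2)*2*L = 2 - (-4)*L = 2 + 4*L)
R = 4 (R = -1 + 5 = 4)
h = -16/3 (h = -4*12/9 = -1/9*48 = -16/3 ≈ -5.3333)
h - 30*j(-1) = -16/3 - 30*(2 + 4*(-1)) = -16/3 - 30*(2 - 4) = -16/3 - 30*(-2) = -16/3 + 60 = 164/3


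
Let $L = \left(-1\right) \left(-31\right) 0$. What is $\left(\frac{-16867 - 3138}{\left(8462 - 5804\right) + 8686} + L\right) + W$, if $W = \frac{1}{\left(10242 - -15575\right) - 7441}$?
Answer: $- \frac{45950067}{26057168} \approx -1.7634$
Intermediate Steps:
$L = 0$ ($L = 31 \cdot 0 = 0$)
$W = \frac{1}{18376}$ ($W = \frac{1}{\left(10242 + 15575\right) - 7441} = \frac{1}{25817 - 7441} = \frac{1}{18376} \approx 5.4419 \cdot 10^{-5}$)
$\left(\frac{-16867 - 3138}{\left(8462 - 5804\right) + 8686} + L\right) + W = \left(\frac{-16867 - 3138}{\left(8462 - 5804\right) + 8686} + 0\right) + \frac{1}{18376} = \left(- \frac{20005}{2658 + 8686} + 0\right) + \frac{1}{18376} = \left(- \frac{20005}{11344} + 0\right) + \frac{1}{18376} = - \frac{20005}{11344} + \frac{1}{18376} = - \frac{45950067}{26057168}$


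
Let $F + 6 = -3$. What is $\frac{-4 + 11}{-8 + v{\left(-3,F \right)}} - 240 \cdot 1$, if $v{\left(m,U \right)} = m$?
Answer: $- \frac{2647}{11} \approx -240.64$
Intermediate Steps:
$F = -9$ ($F = -6 - 3 = -9$)
$\frac{-4 + 11}{-8 + v{\left(-3,F \right)}} - 240 \cdot 1 = \frac{-4 + 11}{-8 - 3} - 240 \cdot 1 = \frac{7}{-11} - 240 = 7 \left(- \frac{1}{11}\right) - 240 = - \frac{7}{11} - 240 = - \frac{2647}{11}$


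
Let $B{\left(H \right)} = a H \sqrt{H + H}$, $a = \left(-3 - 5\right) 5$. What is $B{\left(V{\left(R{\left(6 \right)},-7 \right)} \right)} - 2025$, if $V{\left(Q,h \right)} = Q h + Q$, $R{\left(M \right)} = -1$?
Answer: $-2025 - 480 \sqrt{3} \approx -2856.4$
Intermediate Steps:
$a = -40$ ($a = \left(-8\right) 5 = -40$)
$V{\left(Q,h \right)} = Q + Q h$
$B{\left(H \right)} = - 40 \sqrt{2} H^{\frac{3}{2}}$ ($B{\left(H \right)} = - 40 H \sqrt{H + H} = - 40 H \sqrt{2 H} = - 40 H \sqrt{2} \sqrt{H} = - 40 \sqrt{2} H^{\frac{3}{2}}$)
$B{\left(V{\left(R{\left(6 \right)},-7 \right)} \right)} - 2025 = - 40 \sqrt{2} \left(- (1 - 7)\right)^{\frac{3}{2}} - 2025 = - 40 \sqrt{2} \left(\left(-1\right) \left(-6\right)\right)^{\frac{3}{2}} - 2025 = - 40 \sqrt{2} \cdot 6^{\frac{3}{2}} - 2025 = - 40 \sqrt{2} \cdot 6 \sqrt{6} - 2025 = - 480 \sqrt{3} - 2025 = -2025 - 480 \sqrt{3}$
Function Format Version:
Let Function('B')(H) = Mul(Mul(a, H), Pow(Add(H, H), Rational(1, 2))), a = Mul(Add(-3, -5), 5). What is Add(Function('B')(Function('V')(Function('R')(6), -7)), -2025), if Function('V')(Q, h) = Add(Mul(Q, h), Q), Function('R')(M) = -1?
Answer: Add(-2025, Mul(-480, Pow(3, Rational(1, 2)))) ≈ -2856.4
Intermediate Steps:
a = -40 (a = Mul(-8, 5) = -40)
Function('V')(Q, h) = Add(Q, Mul(Q, h))
Function('B')(H) = Mul(-40, Pow(2, Rational(1, 2)), Pow(H, Rational(3, 2))) (Function('B')(H) = Mul(Mul(-40, H), Pow(Add(H, H), Rational(1, 2))) = Mul(Mul(-40, H), Pow(Mul(2, H), Rational(1, 2))) = Mul(Mul(-40, H), Mul(Pow(2, Rational(1, 2)), Pow(H, Rational(1, 2)))) = Mul(-40, Pow(2, Rational(1, 2)), Pow(H, Rational(3, 2))))
Add(Function('B')(Function('V')(Function('R')(6), -7)), -2025) = Add(Mul(-40, Pow(2, Rational(1, 2)), Pow(Mul(-1, Add(1, -7)), Rational(3, 2))), -2025) = Add(Mul(-40, Pow(2, Rational(1, 2)), Pow(Mul(-1, -6), Rational(3, 2))), -2025) = Add(Mul(-40, Pow(2, Rational(1, 2)), Pow(6, Rational(3, 2))), -2025) = Add(Mul(-40, Pow(2, Rational(1, 2)), Mul(6, Pow(6, Rational(1, 2)))), -2025) = Add(Mul(-480, Pow(3, Rational(1, 2))), -2025) = Add(-2025, Mul(-480, Pow(3, Rational(1, 2))))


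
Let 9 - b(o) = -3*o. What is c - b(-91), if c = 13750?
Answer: 14014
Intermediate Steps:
b(o) = 9 + 3*o (b(o) = 9 - (-3)*o = 9 + 3*o)
c - b(-91) = 13750 - (9 + 3*(-91)) = 13750 - (9 - 273) = 13750 - 1*(-264) = 13750 + 264 = 14014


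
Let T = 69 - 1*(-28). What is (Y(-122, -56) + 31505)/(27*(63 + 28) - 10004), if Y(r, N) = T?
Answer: -31602/7547 ≈ -4.1874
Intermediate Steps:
T = 97 (T = 69 + 28 = 97)
Y(r, N) = 97
(Y(-122, -56) + 31505)/(27*(63 + 28) - 10004) = (97 + 31505)/(27*(63 + 28) - 10004) = 31602/(27*91 - 10004) = 31602/(2457 - 10004) = 31602/(-7547) = 31602*(-1/7547) = -31602/7547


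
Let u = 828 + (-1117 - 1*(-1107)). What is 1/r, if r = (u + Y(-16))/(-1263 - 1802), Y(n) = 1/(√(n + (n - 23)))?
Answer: -137894350/36801821 - 3065*I*√55/36801821 ≈ -3.7469 - 0.00061765*I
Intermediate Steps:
u = 818 (u = 828 + (-1117 + 1107) = 828 - 10 = 818)
Y(n) = (-23 + 2*n)^(-½) (Y(n) = 1/(√(n + (-23 + n))) = 1/(√(-23 + 2*n)) = (-23 + 2*n)^(-½))
r = -818/3065 + I*√55/168575 (r = (818 + (-23 + 2*(-16))^(-½))/(-1263 - 1802) = (818 + (-23 - 32)^(-½))/(-3065) = (818 + (-55)^(-½))*(-1/3065) = (818 - I*√55/55)*(-1/3065) = -818/3065 + I*√55/168575 ≈ -0.26688 + 4.3993e-5*I)
1/r = 1/(-818/3065 + I*√55/168575)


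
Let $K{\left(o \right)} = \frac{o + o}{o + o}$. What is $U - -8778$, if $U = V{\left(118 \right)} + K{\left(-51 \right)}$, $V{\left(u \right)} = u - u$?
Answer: $8779$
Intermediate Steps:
$V{\left(u \right)} = 0$
$K{\left(o \right)} = 1$ ($K{\left(o \right)} = \frac{2 o}{2 o} = 2 o \frac{1}{2 o} = 1$)
$U = 1$ ($U = 0 + 1 = 1$)
$U - -8778 = 1 - -8778 = 1 + 8778 = 8779$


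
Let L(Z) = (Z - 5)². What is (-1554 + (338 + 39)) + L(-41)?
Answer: 939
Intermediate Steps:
L(Z) = (-5 + Z)²
(-1554 + (338 + 39)) + L(-41) = (-1554 + (338 + 39)) + (-5 - 41)² = (-1554 + 377) + (-46)² = -1177 + 2116 = 939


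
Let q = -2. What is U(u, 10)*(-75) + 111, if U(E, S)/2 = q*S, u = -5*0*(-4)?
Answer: 3111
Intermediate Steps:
u = 0 (u = 0*(-4) = 0)
U(E, S) = -4*S (U(E, S) = 2*(-2*S) = -4*S)
U(u, 10)*(-75) + 111 = -4*10*(-75) + 111 = -40*(-75) + 111 = 3000 + 111 = 3111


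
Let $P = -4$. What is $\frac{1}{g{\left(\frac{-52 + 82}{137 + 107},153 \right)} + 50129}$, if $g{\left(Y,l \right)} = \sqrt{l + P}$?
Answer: $\frac{50129}{2512916492} - \frac{\sqrt{149}}{2512916492} \approx 1.9944 \cdot 10^{-5}$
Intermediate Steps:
$g{\left(Y,l \right)} = \sqrt{-4 + l}$ ($g{\left(Y,l \right)} = \sqrt{l - 4} = \sqrt{-4 + l}$)
$\frac{1}{g{\left(\frac{-52 + 82}{137 + 107},153 \right)} + 50129} = \frac{1}{\sqrt{-4 + 153} + 50129} = \frac{1}{\sqrt{149} + 50129} = \frac{1}{50129 + \sqrt{149}}$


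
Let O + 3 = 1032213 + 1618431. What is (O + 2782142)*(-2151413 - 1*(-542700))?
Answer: -8739788638279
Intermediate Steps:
O = 2650641 (O = -3 + (1032213 + 1618431) = -3 + 2650644 = 2650641)
(O + 2782142)*(-2151413 - 1*(-542700)) = (2650641 + 2782142)*(-2151413 - 1*(-542700)) = 5432783*(-2151413 + 542700) = 5432783*(-1608713) = -8739788638279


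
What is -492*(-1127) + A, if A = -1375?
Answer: 553109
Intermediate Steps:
-492*(-1127) + A = -492*(-1127) - 1375 = 554484 - 1375 = 553109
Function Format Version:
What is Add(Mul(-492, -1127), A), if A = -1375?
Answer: 553109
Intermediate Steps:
Add(Mul(-492, -1127), A) = Add(Mul(-492, -1127), -1375) = Add(554484, -1375) = 553109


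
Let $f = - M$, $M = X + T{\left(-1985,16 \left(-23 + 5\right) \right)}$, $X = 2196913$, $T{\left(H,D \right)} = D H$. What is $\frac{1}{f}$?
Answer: $- \frac{1}{2768593} \approx -3.6119 \cdot 10^{-7}$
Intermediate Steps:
$M = 2768593$ ($M = 2196913 + 16 \left(-23 + 5\right) \left(-1985\right) = 2196913 + 16 \left(-18\right) \left(-1985\right) = 2196913 - -571680 = 2196913 + 571680 = 2768593$)
$f = -2768593$ ($f = \left(-1\right) 2768593 = -2768593$)
$\frac{1}{f} = \frac{1}{-2768593} = - \frac{1}{2768593}$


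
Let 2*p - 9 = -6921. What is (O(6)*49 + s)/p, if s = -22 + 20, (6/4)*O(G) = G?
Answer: -97/1728 ≈ -0.056134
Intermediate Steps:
p = -3456 (p = 9/2 + (½)*(-6921) = 9/2 - 6921/2 = -3456)
O(G) = 2*G/3
s = -2
(O(6)*49 + s)/p = (((⅔)*6)*49 - 2)/(-3456) = (4*49 - 2)*(-1/3456) = (196 - 2)*(-1/3456) = 194*(-1/3456) = -97/1728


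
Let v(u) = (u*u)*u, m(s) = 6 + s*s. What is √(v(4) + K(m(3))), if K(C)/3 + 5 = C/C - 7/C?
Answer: √1265/5 ≈ 7.1134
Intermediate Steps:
m(s) = 6 + s²
K(C) = -12 - 21/C (K(C) = -15 + 3*(C/C - 7/C) = -15 + 3*(1 - 7/C) = -15 + (3 - 21/C) = -12 - 21/C)
v(u) = u³ (v(u) = u²*u = u³)
√(v(4) + K(m(3))) = √(4³ + (-12 - 21/(6 + 3²))) = √(64 + (-12 - 21/(6 + 9))) = √(64 + (-12 - 21/15)) = √(64 + (-12 - 21*1/15)) = √(64 + (-12 - 7/5)) = √(64 - 67/5) = √(253/5) = √1265/5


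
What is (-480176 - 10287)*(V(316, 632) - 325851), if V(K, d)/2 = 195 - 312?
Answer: 159932627355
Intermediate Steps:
V(K, d) = -234 (V(K, d) = 2*(195 - 312) = 2*(-117) = -234)
(-480176 - 10287)*(V(316, 632) - 325851) = (-480176 - 10287)*(-234 - 325851) = -490463*(-326085) = 159932627355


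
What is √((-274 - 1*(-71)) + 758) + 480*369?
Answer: 177120 + √555 ≈ 1.7714e+5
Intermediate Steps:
√((-274 - 1*(-71)) + 758) + 480*369 = √((-274 + 71) + 758) + 177120 = √(-203 + 758) + 177120 = √555 + 177120 = 177120 + √555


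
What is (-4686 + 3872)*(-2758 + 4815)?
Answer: -1674398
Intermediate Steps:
(-4686 + 3872)*(-2758 + 4815) = -814*2057 = -1674398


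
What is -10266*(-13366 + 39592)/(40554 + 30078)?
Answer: -2492927/654 ≈ -3811.8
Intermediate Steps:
-10266*(-13366 + 39592)/(40554 + 30078) = -10266/(70632/26226) = -10266/(70632*(1/26226)) = -10266/3924/1457 = -10266*1457/3924 = -2492927/654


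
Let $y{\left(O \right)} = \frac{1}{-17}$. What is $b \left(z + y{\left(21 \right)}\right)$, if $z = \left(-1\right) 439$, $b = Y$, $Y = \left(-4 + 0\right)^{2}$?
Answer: $- \frac{119424}{17} \approx -7024.9$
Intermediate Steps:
$Y = 16$ ($Y = \left(-4\right)^{2} = 16$)
$b = 16$
$z = -439$
$y{\left(O \right)} = - \frac{1}{17}$
$b \left(z + y{\left(21 \right)}\right) = 16 \left(-439 - \frac{1}{17}\right) = 16 \left(- \frac{7464}{17}\right) = - \frac{119424}{17}$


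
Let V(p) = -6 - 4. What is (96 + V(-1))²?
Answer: 7396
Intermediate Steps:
V(p) = -10
(96 + V(-1))² = (96 - 10)² = 86² = 7396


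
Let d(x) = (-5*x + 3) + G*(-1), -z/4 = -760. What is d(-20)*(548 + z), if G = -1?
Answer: 373152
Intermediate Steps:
z = 3040 (z = -4*(-760) = 3040)
d(x) = 4 - 5*x (d(x) = (-5*x + 3) - 1*(-1) = (3 - 5*x) + 1 = 4 - 5*x)
d(-20)*(548 + z) = (4 - 5*(-20))*(548 + 3040) = (4 + 100)*3588 = 104*3588 = 373152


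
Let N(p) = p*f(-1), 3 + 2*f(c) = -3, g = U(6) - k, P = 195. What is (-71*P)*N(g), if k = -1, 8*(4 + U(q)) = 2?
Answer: -456885/4 ≈ -1.1422e+5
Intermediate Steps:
U(q) = -15/4 (U(q) = -4 + (⅛)*2 = -4 + ¼ = -15/4)
g = -11/4 (g = -15/4 - 1*(-1) = -15/4 + 1 = -11/4 ≈ -2.7500)
f(c) = -3 (f(c) = -3/2 + (½)*(-3) = -3/2 - 3/2 = -3)
N(p) = -3*p (N(p) = p*(-3) = -3*p)
(-71*P)*N(g) = (-71*195)*(-3*(-11/4)) = -13845*33/4 = -456885/4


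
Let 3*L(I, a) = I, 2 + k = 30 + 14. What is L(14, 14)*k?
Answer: 196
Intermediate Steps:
k = 42 (k = -2 + (30 + 14) = -2 + 44 = 42)
L(I, a) = I/3
L(14, 14)*k = ((⅓)*14)*42 = (14/3)*42 = 196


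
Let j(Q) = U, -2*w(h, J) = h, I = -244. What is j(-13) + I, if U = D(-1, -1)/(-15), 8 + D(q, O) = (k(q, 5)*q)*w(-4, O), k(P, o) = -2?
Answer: -3656/15 ≈ -243.73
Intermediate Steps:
w(h, J) = -h/2
D(q, O) = -8 - 4*q (D(q, O) = -8 + (-2*q)*(-½*(-4)) = -8 - 2*q*2 = -8 - 4*q)
U = 4/15 (U = (-8 - 4*(-1))/(-15) = (-8 + 4)*(-1/15) = -4*(-1/15) = 4/15 ≈ 0.26667)
j(Q) = 4/15
j(-13) + I = 4/15 - 244 = -3656/15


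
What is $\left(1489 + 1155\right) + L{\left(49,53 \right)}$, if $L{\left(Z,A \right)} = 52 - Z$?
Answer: $2647$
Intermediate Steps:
$\left(1489 + 1155\right) + L{\left(49,53 \right)} = \left(1489 + 1155\right) + \left(52 - 49\right) = 2644 + \left(52 - 49\right) = 2644 + 3 = 2647$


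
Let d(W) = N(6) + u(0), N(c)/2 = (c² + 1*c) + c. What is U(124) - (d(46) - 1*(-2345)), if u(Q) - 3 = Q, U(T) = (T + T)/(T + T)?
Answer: -2443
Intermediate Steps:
U(T) = 1 (U(T) = (2*T)/((2*T)) = (2*T)*(1/(2*T)) = 1)
N(c) = 2*c² + 4*c (N(c) = 2*((c² + 1*c) + c) = 2*((c² + c) + c) = 2*((c + c²) + c) = 2*(c² + 2*c) = 2*c² + 4*c)
u(Q) = 3 + Q
d(W) = 99 (d(W) = 2*6*(2 + 6) + (3 + 0) = 2*6*8 + 3 = 96 + 3 = 99)
U(124) - (d(46) - 1*(-2345)) = 1 - (99 - 1*(-2345)) = 1 - (99 + 2345) = 1 - 1*2444 = 1 - 2444 = -2443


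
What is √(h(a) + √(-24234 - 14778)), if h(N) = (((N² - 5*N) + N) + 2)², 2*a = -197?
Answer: √(1631594449 + 32*I*√9753)/4 ≈ 10098.0 + 0.0097796*I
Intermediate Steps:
a = -197/2 (a = (½)*(-197) = -197/2 ≈ -98.500)
h(N) = (2 + N² - 4*N)² (h(N) = ((N² - 4*N) + 2)² = (2 + N² - 4*N)²)
√(h(a) + √(-24234 - 14778)) = √((2 + (-197/2)² - 4*(-197/2))² + √(-24234 - 14778)) = √((2 + 38809/4 + 394)² + √(-39012)) = √((40393/4)² + 2*I*√9753) = √(1631594449/16 + 2*I*√9753)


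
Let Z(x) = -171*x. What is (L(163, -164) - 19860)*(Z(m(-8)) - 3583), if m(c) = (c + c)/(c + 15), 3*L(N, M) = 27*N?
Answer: 410991585/7 ≈ 5.8713e+7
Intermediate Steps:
L(N, M) = 9*N (L(N, M) = (27*N)/3 = 9*N)
m(c) = 2*c/(15 + c) (m(c) = (2*c)/(15 + c) = 2*c/(15 + c))
(L(163, -164) - 19860)*(Z(m(-8)) - 3583) = (9*163 - 19860)*(-342*(-8)/(15 - 8) - 3583) = (1467 - 19860)*(-342*(-8)/7 - 3583) = -18393*(-342*(-8)/7 - 3583) = -18393*(-171*(-16/7) - 3583) = -18393*(2736/7 - 3583) = -18393*(-22345/7) = 410991585/7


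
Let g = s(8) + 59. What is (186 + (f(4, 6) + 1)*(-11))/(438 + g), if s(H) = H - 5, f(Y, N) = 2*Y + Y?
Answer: 43/500 ≈ 0.086000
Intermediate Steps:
f(Y, N) = 3*Y
s(H) = -5 + H
g = 62 (g = (-5 + 8) + 59 = 3 + 59 = 62)
(186 + (f(4, 6) + 1)*(-11))/(438 + g) = (186 + (3*4 + 1)*(-11))/(438 + 62) = (186 + (12 + 1)*(-11))/500 = (186 + 13*(-11))*(1/500) = (186 - 143)*(1/500) = 43*(1/500) = 43/500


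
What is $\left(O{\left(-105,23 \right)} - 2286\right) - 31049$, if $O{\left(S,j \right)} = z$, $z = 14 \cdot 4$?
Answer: $-33279$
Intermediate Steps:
$z = 56$
$O{\left(S,j \right)} = 56$
$\left(O{\left(-105,23 \right)} - 2286\right) - 31049 = \left(56 - 2286\right) - 31049 = -2230 - 31049 = -33279$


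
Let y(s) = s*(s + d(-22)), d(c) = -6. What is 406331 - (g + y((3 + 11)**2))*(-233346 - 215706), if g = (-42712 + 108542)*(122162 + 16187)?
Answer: 4089764400695651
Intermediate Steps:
g = 9107514670 (g = 65830*138349 = 9107514670)
y(s) = s*(-6 + s) (y(s) = s*(s - 6) = s*(-6 + s))
406331 - (g + y((3 + 11)**2))*(-233346 - 215706) = 406331 - (9107514670 + (3 + 11)**2*(-6 + (3 + 11)**2))*(-233346 - 215706) = 406331 - (9107514670 + 14**2*(-6 + 14**2))*(-449052) = 406331 - (9107514670 + 196*(-6 + 196))*(-449052) = 406331 - (9107514670 + 196*190)*(-449052) = 406331 - (9107514670 + 37240)*(-449052) = 406331 - 9107551910*(-449052) = 406331 - 1*(-4089764400289320) = 406331 + 4089764400289320 = 4089764400695651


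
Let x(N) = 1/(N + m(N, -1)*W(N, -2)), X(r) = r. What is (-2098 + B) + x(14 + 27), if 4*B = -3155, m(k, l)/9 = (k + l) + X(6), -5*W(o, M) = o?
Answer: -193631663/67076 ≈ -2886.8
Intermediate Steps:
W(o, M) = -o/5
m(k, l) = 54 + 9*k + 9*l (m(k, l) = 9*((k + l) + 6) = 9*(6 + k + l) = 54 + 9*k + 9*l)
B = -3155/4 (B = (¼)*(-3155) = -3155/4 ≈ -788.75)
x(N) = 1/(N - N*(45 + 9*N)/5) (x(N) = 1/(N + (54 + 9*N + 9*(-1))*(-N/5)) = 1/(N + (54 + 9*N - 9)*(-N/5)) = 1/(N + (45 + 9*N)*(-N/5)) = 1/(N - N*(45 + 9*N)/5))
(-2098 + B) + x(14 + 27) = (-2098 - 3155/4) - 5/((14 + 27)*(40 + 9*(14 + 27))) = -11547/4 - 5/(41*(40 + 9*41)) = -11547/4 - 5*1/41/(40 + 369) = -11547/4 - 5*1/41/409 = -11547/4 - 5*1/41*1/409 = -11547/4 - 5/16769 = -193631663/67076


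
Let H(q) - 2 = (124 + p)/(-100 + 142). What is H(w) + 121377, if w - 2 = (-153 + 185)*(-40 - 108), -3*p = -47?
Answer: 15294173/126 ≈ 1.2138e+5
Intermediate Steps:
p = 47/3 (p = -1/3*(-47) = 47/3 ≈ 15.667)
w = -4734 (w = 2 + (-153 + 185)*(-40 - 108) = 2 + 32*(-148) = 2 - 4736 = -4734)
H(q) = 671/126 (H(q) = 2 + (124 + 47/3)/(-100 + 142) = 2 + (419/3)/42 = 2 + (419/3)*(1/42) = 2 + 419/126 = 671/126)
H(w) + 121377 = 671/126 + 121377 = 15294173/126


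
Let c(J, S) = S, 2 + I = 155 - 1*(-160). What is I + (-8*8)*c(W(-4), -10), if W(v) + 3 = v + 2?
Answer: 953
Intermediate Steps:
W(v) = -1 + v (W(v) = -3 + (v + 2) = -3 + (2 + v) = -1 + v)
I = 313 (I = -2 + (155 - 1*(-160)) = -2 + (155 + 160) = -2 + 315 = 313)
I + (-8*8)*c(W(-4), -10) = 313 - 8*8*(-10) = 313 - 64*(-10) = 313 + 640 = 953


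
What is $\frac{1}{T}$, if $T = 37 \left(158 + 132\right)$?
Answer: $\frac{1}{10730} \approx 9.3197 \cdot 10^{-5}$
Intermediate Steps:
$T = 10730$ ($T = 37 \cdot 290 = 10730$)
$\frac{1}{T} = \frac{1}{10730}$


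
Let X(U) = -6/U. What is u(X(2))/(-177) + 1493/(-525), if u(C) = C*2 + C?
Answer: -86512/30975 ≈ -2.7930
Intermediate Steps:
u(C) = 3*C (u(C) = 2*C + C = 3*C)
u(X(2))/(-177) + 1493/(-525) = (3*(-6/2))/(-177) + 1493/(-525) = (3*(-6*½))*(-1/177) + 1493*(-1/525) = (3*(-3))*(-1/177) - 1493/525 = -9*(-1/177) - 1493/525 = 3/59 - 1493/525 = -86512/30975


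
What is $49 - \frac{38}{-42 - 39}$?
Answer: $\frac{4007}{81} \approx 49.469$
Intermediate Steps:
$49 - \frac{38}{-42 - 39} = 49 - \frac{38}{-81} = 49 - - \frac{38}{81} = 49 + \frac{38}{81} = \frac{4007}{81}$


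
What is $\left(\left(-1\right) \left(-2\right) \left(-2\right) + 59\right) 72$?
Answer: $3960$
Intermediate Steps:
$\left(\left(-1\right) \left(-2\right) \left(-2\right) + 59\right) 72 = \left(2 \left(-2\right) + 59\right) 72 = \left(-4 + 59\right) 72 = 55 \cdot 72 = 3960$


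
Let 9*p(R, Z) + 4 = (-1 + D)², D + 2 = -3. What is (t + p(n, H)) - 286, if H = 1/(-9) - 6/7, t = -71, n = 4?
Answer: -3181/9 ≈ -353.44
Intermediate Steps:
D = -5 (D = -2 - 3 = -5)
H = -61/63 (H = 1*(-⅑) - 6*⅐ = -⅑ - 6/7 = -61/63 ≈ -0.96825)
p(R, Z) = 32/9 (p(R, Z) = -4/9 + (-1 - 5)²/9 = -4/9 + (⅑)*(-6)² = -4/9 + (⅑)*36 = -4/9 + 4 = 32/9)
(t + p(n, H)) - 286 = (-71 + 32/9) - 286 = -607/9 - 286 = -3181/9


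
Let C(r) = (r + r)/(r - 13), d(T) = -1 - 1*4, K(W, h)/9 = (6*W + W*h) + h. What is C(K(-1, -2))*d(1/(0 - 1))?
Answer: -540/67 ≈ -8.0597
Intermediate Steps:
K(W, h) = 9*h + 54*W + 9*W*h (K(W, h) = 9*((6*W + W*h) + h) = 9*(h + 6*W + W*h) = 9*h + 54*W + 9*W*h)
d(T) = -5 (d(T) = -1 - 4 = -5)
C(r) = 2*r/(-13 + r) (C(r) = (2*r)/(-13 + r) = 2*r/(-13 + r))
C(K(-1, -2))*d(1/(0 - 1)) = (2*(9*(-2) + 54*(-1) + 9*(-1)*(-2))/(-13 + (9*(-2) + 54*(-1) + 9*(-1)*(-2))))*(-5) = (2*(-18 - 54 + 18)/(-13 + (-18 - 54 + 18)))*(-5) = (2*(-54)/(-13 - 54))*(-5) = (2*(-54)/(-67))*(-5) = (2*(-54)*(-1/67))*(-5) = (108/67)*(-5) = -540/67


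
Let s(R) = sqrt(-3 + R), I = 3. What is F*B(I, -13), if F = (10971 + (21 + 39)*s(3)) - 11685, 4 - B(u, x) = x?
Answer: -12138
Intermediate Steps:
B(u, x) = 4 - x
F = -714 (F = (10971 + (21 + 39)*sqrt(-3 + 3)) - 11685 = (10971 + 60*sqrt(0)) - 11685 = (10971 + 60*0) - 11685 = (10971 + 0) - 11685 = 10971 - 11685 = -714)
F*B(I, -13) = -714*(4 - 1*(-13)) = -714*(4 + 13) = -714*17 = -12138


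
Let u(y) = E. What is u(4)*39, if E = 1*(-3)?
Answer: -117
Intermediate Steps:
E = -3
u(y) = -3
u(4)*39 = -3*39 = -117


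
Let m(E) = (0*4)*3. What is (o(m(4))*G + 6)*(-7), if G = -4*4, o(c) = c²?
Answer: -42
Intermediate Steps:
m(E) = 0 (m(E) = 0*3 = 0)
G = -16
(o(m(4))*G + 6)*(-7) = (0²*(-16) + 6)*(-7) = (0*(-16) + 6)*(-7) = (0 + 6)*(-7) = 6*(-7) = -42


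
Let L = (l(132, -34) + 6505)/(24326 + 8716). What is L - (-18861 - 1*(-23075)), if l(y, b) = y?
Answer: -139232351/33042 ≈ -4213.8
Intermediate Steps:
L = 6637/33042 (L = (132 + 6505)/(24326 + 8716) = 6637/33042 ≈ 0.20087)
L - (-18861 - 1*(-23075)) = 6637/33042 - (-18861 - 1*(-23075)) = 6637/33042 - (-18861 + 23075) = 6637/33042 - 1*4214 = 6637/33042 - 4214 = -139232351/33042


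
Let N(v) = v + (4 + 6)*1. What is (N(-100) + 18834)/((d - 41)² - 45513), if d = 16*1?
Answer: -2343/5611 ≈ -0.41757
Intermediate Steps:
d = 16
N(v) = 10 + v (N(v) = v + 10*1 = v + 10 = 10 + v)
(N(-100) + 18834)/((d - 41)² - 45513) = ((10 - 100) + 18834)/((16 - 41)² - 45513) = (-90 + 18834)/((-25)² - 45513) = 18744/(625 - 45513) = 18744/(-44888) = 18744*(-1/44888) = -2343/5611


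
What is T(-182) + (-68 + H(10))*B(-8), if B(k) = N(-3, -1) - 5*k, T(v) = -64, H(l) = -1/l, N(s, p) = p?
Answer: -27199/10 ≈ -2719.9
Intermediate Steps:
B(k) = -1 - 5*k
T(-182) + (-68 + H(10))*B(-8) = -64 + (-68 - 1/10)*(-1 - 5*(-8)) = -64 + (-68 - 1*1/10)*(-1 + 40) = -64 + (-68 - 1/10)*39 = -64 - 681/10*39 = -64 - 26559/10 = -27199/10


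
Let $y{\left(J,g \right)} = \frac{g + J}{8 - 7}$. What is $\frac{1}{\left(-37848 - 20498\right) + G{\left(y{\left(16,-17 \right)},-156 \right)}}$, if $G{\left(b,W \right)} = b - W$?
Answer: $- \frac{1}{58191} \approx -1.7185 \cdot 10^{-5}$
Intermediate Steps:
$y{\left(J,g \right)} = J + g$ ($y{\left(J,g \right)} = \frac{J + g}{1} = \left(J + g\right) 1 = J + g$)
$\frac{1}{\left(-37848 - 20498\right) + G{\left(y{\left(16,-17 \right)},-156 \right)}} = \frac{1}{\left(-37848 - 20498\right) + \left(\left(16 - 17\right) - -156\right)} = \frac{1}{\left(-37848 - 20498\right) + \left(-1 + 156\right)} = \frac{1}{-58346 + 155} = \frac{1}{-58191} = - \frac{1}{58191}$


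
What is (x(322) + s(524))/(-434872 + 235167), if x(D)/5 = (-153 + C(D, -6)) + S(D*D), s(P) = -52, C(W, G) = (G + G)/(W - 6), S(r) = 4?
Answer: 62978/15776695 ≈ 0.0039918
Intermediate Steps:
C(W, G) = 2*G/(-6 + W) (C(W, G) = (2*G)/(-6 + W) = 2*G/(-6 + W))
x(D) = -745 - 60/(-6 + D) (x(D) = 5*((-153 + 2*(-6)/(-6 + D)) + 4) = 5*((-153 - 12/(-6 + D)) + 4) = 5*(-149 - 12/(-6 + D)) = -745 - 60/(-6 + D))
(x(322) + s(524))/(-434872 + 235167) = (5*(882 - 149*322)/(-6 + 322) - 52)/(-434872 + 235167) = (5*(882 - 47978)/316 - 52)/(-199705) = (5*(1/316)*(-47096) - 52)*(-1/199705) = (-58870/79 - 52)*(-1/199705) = -62978/79*(-1/199705) = 62978/15776695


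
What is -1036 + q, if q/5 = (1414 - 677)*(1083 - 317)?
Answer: 2821674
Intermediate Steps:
q = 2822710 (q = 5*((1414 - 677)*(1083 - 317)) = 5*(737*766) = 5*564542 = 2822710)
-1036 + q = -1036 + 2822710 = 2821674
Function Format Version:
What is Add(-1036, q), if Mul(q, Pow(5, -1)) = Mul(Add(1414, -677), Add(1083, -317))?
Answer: 2821674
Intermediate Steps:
q = 2822710 (q = Mul(5, Mul(Add(1414, -677), Add(1083, -317))) = Mul(5, Mul(737, 766)) = Mul(5, 564542) = 2822710)
Add(-1036, q) = Add(-1036, 2822710) = 2821674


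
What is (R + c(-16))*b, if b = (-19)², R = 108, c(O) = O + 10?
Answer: 36822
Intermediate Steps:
c(O) = 10 + O
b = 361
(R + c(-16))*b = (108 + (10 - 16))*361 = (108 - 6)*361 = 102*361 = 36822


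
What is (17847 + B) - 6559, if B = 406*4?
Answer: 12912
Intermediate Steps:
B = 1624
(17847 + B) - 6559 = (17847 + 1624) - 6559 = 19471 - 6559 = 12912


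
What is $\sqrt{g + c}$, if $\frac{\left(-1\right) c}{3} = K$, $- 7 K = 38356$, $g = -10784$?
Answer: $\frac{2 \sqrt{69265}}{7} \approx 75.195$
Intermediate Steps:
$K = - \frac{38356}{7}$ ($K = \left(- \frac{1}{7}\right) 38356 = - \frac{38356}{7} \approx -5479.4$)
$c = \frac{115068}{7}$ ($c = \left(-3\right) \left(- \frac{38356}{7}\right) = \frac{115068}{7} \approx 16438.0$)
$\sqrt{g + c} = \sqrt{-10784 + \frac{115068}{7}} = \sqrt{\frac{39580}{7}} = \frac{2 \sqrt{69265}}{7}$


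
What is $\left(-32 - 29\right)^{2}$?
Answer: $3721$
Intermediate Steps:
$\left(-32 - 29\right)^{2} = \left(-61\right)^{2} = 3721$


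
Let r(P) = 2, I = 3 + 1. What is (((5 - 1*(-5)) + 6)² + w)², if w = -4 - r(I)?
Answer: 62500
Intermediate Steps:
I = 4
w = -6 (w = -4 - 1*2 = -4 - 2 = -6)
(((5 - 1*(-5)) + 6)² + w)² = (((5 - 1*(-5)) + 6)² - 6)² = (((5 + 5) + 6)² - 6)² = ((10 + 6)² - 6)² = (16² - 6)² = (256 - 6)² = 250² = 62500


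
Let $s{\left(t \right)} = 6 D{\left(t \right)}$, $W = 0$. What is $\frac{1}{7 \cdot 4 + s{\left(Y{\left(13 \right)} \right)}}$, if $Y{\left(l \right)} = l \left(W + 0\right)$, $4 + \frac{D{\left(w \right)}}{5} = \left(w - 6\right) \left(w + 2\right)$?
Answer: $- \frac{1}{452} \approx -0.0022124$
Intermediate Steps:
$D{\left(w \right)} = -20 + 5 \left(-6 + w\right) \left(2 + w\right)$ ($D{\left(w \right)} = -20 + 5 \left(w - 6\right) \left(w + 2\right) = -20 + 5 \left(-6 + w\right) \left(2 + w\right)$)
$Y{\left(l \right)} = 0$ ($Y{\left(l \right)} = l \left(0 + 0\right) = l 0 = 0$)
$s{\left(t \right)} = -480 - 120 t + 30 t^{2}$ ($s{\left(t \right)} = 6 \left(-80 - 20 t + 5 t^{2}\right) = -480 - 120 t + 30 t^{2}$)
$\frac{1}{7 \cdot 4 + s{\left(Y{\left(13 \right)} \right)}} = \frac{1}{7 \cdot 4 - \left(480 - 30 \cdot 0^{2}\right)} = \frac{1}{28 + \left(-480 + 0 + 30 \cdot 0\right)} = \frac{1}{28 + \left(-480 + 0 + 0\right)} = \frac{1}{28 - 480} = \frac{1}{-452} = - \frac{1}{452}$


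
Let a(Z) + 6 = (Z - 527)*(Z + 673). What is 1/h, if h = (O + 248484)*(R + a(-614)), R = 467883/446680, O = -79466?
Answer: -17180/195490529519581 ≈ -8.7881e-11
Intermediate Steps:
a(Z) = -6 + (-527 + Z)*(673 + Z) (a(Z) = -6 + (Z - 527)*(Z + 673) = -6 + (-527 + Z)*(673 + Z))
R = 35991/34360 (R = 467883*(1/446680) = 35991/34360 ≈ 1.0475)
h = -195490529519581/17180 (h = (-79466 + 248484)*(35991/34360 + (-354677 + (-614)**2 + 146*(-614))) = 169018*(35991/34360 + (-354677 + 376996 - 89644)) = 169018*(35991/34360 - 67325) = 169018*(-2313251009/34360) = -195490529519581/17180 ≈ -1.1379e+10)
1/h = 1/(-195490529519581/17180) = -17180/195490529519581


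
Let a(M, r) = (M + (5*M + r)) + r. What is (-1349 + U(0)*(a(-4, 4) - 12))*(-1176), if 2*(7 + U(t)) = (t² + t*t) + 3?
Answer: 1405320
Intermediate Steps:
U(t) = -11/2 + t² (U(t) = -7 + ((t² + t*t) + 3)/2 = -7 + ((t² + t²) + 3)/2 = -7 + (2*t² + 3)/2 = -7 + (3 + 2*t²)/2 = -7 + (3/2 + t²) = -11/2 + t²)
a(M, r) = 2*r + 6*M (a(M, r) = (M + (r + 5*M)) + r = (r + 6*M) + r = 2*r + 6*M)
(-1349 + U(0)*(a(-4, 4) - 12))*(-1176) = (-1349 + (-11/2 + 0²)*((2*4 + 6*(-4)) - 12))*(-1176) = (-1349 + (-11/2 + 0)*((8 - 24) - 12))*(-1176) = (-1349 - 11*(-16 - 12)/2)*(-1176) = (-1349 - 11/2*(-28))*(-1176) = (-1349 + 154)*(-1176) = -1195*(-1176) = 1405320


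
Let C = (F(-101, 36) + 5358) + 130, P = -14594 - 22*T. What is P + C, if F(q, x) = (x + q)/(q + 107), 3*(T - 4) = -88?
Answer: -17119/2 ≈ -8559.5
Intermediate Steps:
T = -76/3 (T = 4 + (⅓)*(-88) = 4 - 88/3 = -76/3 ≈ -25.333)
F(q, x) = (q + x)/(107 + q)
P = -42110/3 (P = -14594 - 22*(-76/3) = -14594 + 1672/3 = -42110/3 ≈ -14037.)
C = 32863/6 (C = ((-101 + 36)/(107 - 101) + 5358) + 130 = (-65/6 + 5358) + 130 = 32083/6 + 130 = 32863/6 ≈ 5477.2)
P + C = -42110/3 + 32863/6 = -17119/2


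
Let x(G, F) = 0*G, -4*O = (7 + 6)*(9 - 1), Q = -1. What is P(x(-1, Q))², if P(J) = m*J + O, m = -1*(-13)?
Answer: 676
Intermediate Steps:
O = -26 (O = -(7 + 6)*(9 - 1)/4 = -13*8/4 = -¼*104 = -26)
m = 13
x(G, F) = 0
P(J) = -26 + 13*J (P(J) = 13*J - 26 = -26 + 13*J)
P(x(-1, Q))² = (-26 + 13*0)² = (-26 + 0)² = (-26)² = 676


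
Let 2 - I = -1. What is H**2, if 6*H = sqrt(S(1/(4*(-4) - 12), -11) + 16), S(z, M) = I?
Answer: 19/36 ≈ 0.52778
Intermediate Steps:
I = 3 (I = 2 - 1*(-1) = 2 + 1 = 3)
S(z, M) = 3
H = sqrt(19)/6 (H = sqrt(3 + 16)/6 = sqrt(19)/6 ≈ 0.72648)
H**2 = (sqrt(19)/6)**2 = 19/36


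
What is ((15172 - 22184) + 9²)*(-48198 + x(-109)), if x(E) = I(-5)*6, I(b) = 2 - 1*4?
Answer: 334143510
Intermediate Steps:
I(b) = -2 (I(b) = 2 - 4 = -2)
x(E) = -12 (x(E) = -2*6 = -12)
((15172 - 22184) + 9²)*(-48198 + x(-109)) = ((15172 - 22184) + 9²)*(-48198 - 12) = (-7012 + 81)*(-48210) = -6931*(-48210) = 334143510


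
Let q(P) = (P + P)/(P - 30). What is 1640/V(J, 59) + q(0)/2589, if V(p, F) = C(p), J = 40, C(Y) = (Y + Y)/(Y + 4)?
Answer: 902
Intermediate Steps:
C(Y) = 2*Y/(4 + Y) (C(Y) = (2*Y)/(4 + Y) = 2*Y/(4 + Y))
V(p, F) = 2*p/(4 + p)
q(P) = 2*P/(-30 + P) (q(P) = (2*P)/(-30 + P) = 2*P/(-30 + P))
1640/V(J, 59) + q(0)/2589 = 1640/((2*40/(4 + 40))) + (2*0/(-30 + 0))/2589 = 1640/((2*40/44)) + (2*0/(-30))*(1/2589) = 1640/((2*40*(1/44))) + (2*0*(-1/30))*(1/2589) = 1640/(20/11) + 0*(1/2589) = 1640*(11/20) + 0 = 902 + 0 = 902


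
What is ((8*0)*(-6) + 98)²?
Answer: 9604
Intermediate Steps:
((8*0)*(-6) + 98)² = (0*(-6) + 98)² = (0 + 98)² = 98² = 9604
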